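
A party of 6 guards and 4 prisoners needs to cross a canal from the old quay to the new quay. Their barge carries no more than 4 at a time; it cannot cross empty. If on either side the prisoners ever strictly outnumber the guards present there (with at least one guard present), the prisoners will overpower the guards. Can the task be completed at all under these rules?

Yes

1. 4 prisoners → the new quay.  (the old quay: 6G 0P; the new quay: 0G 4P)
2. 1 prisoner ← the old quay.  (the old quay: 6G 1P; the new quay: 0G 3P)
3. 4 guards → the new quay.  (the old quay: 2G 1P; the new quay: 4G 3P)
4. 1 prisoner ← the old quay.  (the old quay: 2G 2P; the new quay: 4G 2P)
5. 2 guards and 2 prisoners → the new quay.  (the old quay: 0G 0P; the new quay: 6G 4P)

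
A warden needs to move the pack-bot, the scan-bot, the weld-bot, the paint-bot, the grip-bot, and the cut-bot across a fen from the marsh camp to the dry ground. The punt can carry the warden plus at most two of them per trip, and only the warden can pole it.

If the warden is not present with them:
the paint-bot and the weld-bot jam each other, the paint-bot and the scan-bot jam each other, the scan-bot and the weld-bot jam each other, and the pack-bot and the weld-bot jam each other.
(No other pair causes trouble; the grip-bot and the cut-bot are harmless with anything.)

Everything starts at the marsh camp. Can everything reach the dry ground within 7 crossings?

No

Counting alone: the warden can take at most 2 across per trip to the dry ground, so moving all 6 needs at least 3 loaded trips out, with a return between consecutive ones — at least 5 crossings.
The safety rule pushes this higher. Following every safe sequence of crossings, the most of the 6 that can be at the dry ground as the punt arrives there on crossings 5, 7 is 4, 5 respectively — never all 6.
So the move cannot be finished within 7 crossings. (The shortest complete plan takes 9:)
1. Warden goes to the dry ground with the scan-bot and the weld-bot.  [the marsh camp: the cut-bot, the grip-bot, the pack-bot, the paint-bot | the dry ground: the scan-bot, the weld-bot]
2. Warden goes back to the marsh camp with the scan-bot.  [the marsh camp: the cut-bot, the grip-bot, the pack-bot, the paint-bot, the scan-bot | the dry ground: the weld-bot]
3. Warden goes to the dry ground with the pack-bot and the scan-bot.  [the marsh camp: the cut-bot, the grip-bot, the paint-bot | the dry ground: the pack-bot, the scan-bot, the weld-bot]
4. Warden goes back to the marsh camp with the weld-bot.  [the marsh camp: the cut-bot, the grip-bot, the paint-bot, the weld-bot | the dry ground: the pack-bot, the scan-bot]
5. Warden goes to the dry ground with the grip-bot and the weld-bot.  [the marsh camp: the cut-bot, the paint-bot | the dry ground: the grip-bot, the pack-bot, the scan-bot, the weld-bot]
6. Warden goes back to the marsh camp with the weld-bot.  [the marsh camp: the cut-bot, the paint-bot, the weld-bot | the dry ground: the grip-bot, the pack-bot, the scan-bot]
7. Warden goes to the dry ground with the cut-bot and the weld-bot.  [the marsh camp: the paint-bot | the dry ground: the cut-bot, the grip-bot, the pack-bot, the scan-bot, the weld-bot]
8. Warden goes back to the marsh camp with the weld-bot.  [the marsh camp: the paint-bot, the weld-bot | the dry ground: the cut-bot, the grip-bot, the pack-bot, the scan-bot]
9. Warden goes to the dry ground with the paint-bot and the weld-bot.  [the marsh camp: — | the dry ground: the cut-bot, the grip-bot, the pack-bot, the paint-bot, the scan-bot, the weld-bot]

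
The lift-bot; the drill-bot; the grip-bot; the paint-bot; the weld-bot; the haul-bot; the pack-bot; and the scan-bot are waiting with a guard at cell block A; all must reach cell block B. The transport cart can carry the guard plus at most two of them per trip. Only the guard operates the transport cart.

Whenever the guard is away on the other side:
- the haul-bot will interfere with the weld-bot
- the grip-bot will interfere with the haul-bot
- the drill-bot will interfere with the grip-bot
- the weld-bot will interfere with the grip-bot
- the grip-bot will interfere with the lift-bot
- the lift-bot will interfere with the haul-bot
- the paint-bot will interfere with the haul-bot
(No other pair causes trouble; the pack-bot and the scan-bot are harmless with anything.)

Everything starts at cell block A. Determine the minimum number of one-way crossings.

Counting alone: the guard can take at most 2 across per trip to cell block B, so moving all 8 needs at least 4 loaded trips out, with a return between consecutive ones — at least 7 crossings.
The safety rule pushes this higher. Following every safe sequence of crossings, the most of the 8 that can be at cell block B as the transport cart arrives there on crossings 7, 9, 11 is 5, 6, 7 respectively — never all 8.
So no plan with fewer than 13 crossings exists, and this one achieves 13:
1. Guard goes to cell block B with the grip-bot and the haul-bot.
2. Guard goes back to cell block A with the grip-bot.
3. Guard goes to cell block B with the drill-bot and the grip-bot.
4. Guard goes back to cell block A with the grip-bot.
5. Guard goes to cell block B with the lift-bot and the weld-bot.
6. Guard goes back to cell block A with the haul-bot.
7. Guard goes to cell block B with the grip-bot and the paint-bot.
8. Guard goes back to cell block A with the grip-bot.
9. Guard goes to cell block B with the grip-bot and the pack-bot.
10. Guard goes back to cell block A with the grip-bot.
11. Guard goes to cell block B with the grip-bot and the scan-bot.
12. Guard goes back to cell block A with the grip-bot.
13. Guard goes to cell block B with the grip-bot and the haul-bot.

13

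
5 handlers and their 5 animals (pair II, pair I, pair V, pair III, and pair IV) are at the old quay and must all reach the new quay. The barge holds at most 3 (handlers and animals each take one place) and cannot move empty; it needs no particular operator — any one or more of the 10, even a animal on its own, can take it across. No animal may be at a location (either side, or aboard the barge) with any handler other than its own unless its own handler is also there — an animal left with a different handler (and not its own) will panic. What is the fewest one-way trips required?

Counting alone: each trip to the new quay takes at most 3 across and each return brings at least 1 back, so after t trips out (and t−1 returns) at most 3t − (t−1) of the 10 are across; that first reaches 10 at t = 5, so at least 9 crossings are needed.
The safety rule pushes this higher. Following every safe sequence of crossings, the most of the 10 that can be at the new quay as the barge arrives there on crossing 9 is 9 — never all 10.
So no plan with fewer than 11 crossings exists, and this one achieves 11:
1. animal II and handler II cross → the new quay.
2. handler II crosses ← the old quay.
3. animal I, animal III, and animal V cross → the new quay.
4. animal II crosses ← the old quay.
5. handler I, handler III, and handler V cross → the new quay.
6. animal I and handler I cross ← the old quay.
7. handler I, handler II, and handler IV cross → the new quay.
8. animal V crosses ← the old quay.
9. animal I and animal II cross → the new quay.
10. animal II crosses ← the old quay.
11. animal II, animal IV, and animal V cross → the new quay.

11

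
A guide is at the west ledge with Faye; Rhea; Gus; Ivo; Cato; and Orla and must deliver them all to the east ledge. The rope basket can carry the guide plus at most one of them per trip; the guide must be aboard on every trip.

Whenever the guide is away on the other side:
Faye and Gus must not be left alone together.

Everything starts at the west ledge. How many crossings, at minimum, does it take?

Counting alone: the guide can take at most 1 across per trip to the east ledge, so moving all 6 needs at least 6 loaded trips out, with a return between consecutive ones — at least 11 crossings.
The plan below uses exactly 11 crossings, so it is optimal:
1. Guide goes to the east ledge with Faye.  [the west ledge: Cato, Gus, Ivo, Orla, Rhea | the east ledge: Faye]
2. Guide goes back to the west ledge alone.  [the west ledge: Cato, Gus, Ivo, Orla, Rhea | the east ledge: Faye]
3. Guide goes to the east ledge with Rhea.  [the west ledge: Cato, Gus, Ivo, Orla | the east ledge: Faye, Rhea]
4. Guide goes back to the west ledge alone.  [the west ledge: Cato, Gus, Ivo, Orla | the east ledge: Faye, Rhea]
5. Guide goes to the east ledge with Ivo.  [the west ledge: Cato, Gus, Orla | the east ledge: Faye, Ivo, Rhea]
6. Guide goes back to the west ledge alone.  [the west ledge: Cato, Gus, Orla | the east ledge: Faye, Ivo, Rhea]
7. Guide goes to the east ledge with Cato.  [the west ledge: Gus, Orla | the east ledge: Cato, Faye, Ivo, Rhea]
8. Guide goes back to the west ledge alone.  [the west ledge: Gus, Orla | the east ledge: Cato, Faye, Ivo, Rhea]
9. Guide goes to the east ledge with Orla.  [the west ledge: Gus | the east ledge: Cato, Faye, Ivo, Orla, Rhea]
10. Guide goes back to the west ledge alone.  [the west ledge: Gus | the east ledge: Cato, Faye, Ivo, Orla, Rhea]
11. Guide goes to the east ledge with Gus.  [the west ledge: — | the east ledge: Cato, Faye, Gus, Ivo, Orla, Rhea]

11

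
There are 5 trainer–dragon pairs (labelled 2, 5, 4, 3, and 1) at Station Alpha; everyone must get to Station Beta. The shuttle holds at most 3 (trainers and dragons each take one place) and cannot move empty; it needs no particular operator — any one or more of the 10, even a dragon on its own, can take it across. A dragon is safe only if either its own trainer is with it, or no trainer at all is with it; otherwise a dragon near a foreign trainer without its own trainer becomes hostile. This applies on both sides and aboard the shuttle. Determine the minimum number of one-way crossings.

11

Counting alone: each trip to Station Beta takes at most 3 across and each return brings at least 1 back, so after t trips out (and t−1 returns) at most 3t − (t−1) of the 10 are across; that first reaches 10 at t = 5, so at least 9 crossings are needed.
The safety rule pushes this higher. Following every safe sequence of crossings, the most of the 10 that can be at Station Beta as the shuttle arrives there on crossing 9 is 9 — never all 10.
So no plan with fewer than 11 crossings exists, and this one achieves 11:
1. dragon 2 and trainer 2 cross → Station Beta.
2. trainer 2 crosses ← Station Alpha.
3. dragon 3, dragon 4, and dragon 5 cross → Station Beta.
4. dragon 2 crosses ← Station Alpha.
5. trainer 3, trainer 4, and trainer 5 cross → Station Beta.
6. dragon 5 and trainer 5 cross ← Station Alpha.
7. trainer 1, trainer 2, and trainer 5 cross → Station Beta.
8. dragon 4 crosses ← Station Alpha.
9. dragon 2 and dragon 5 cross → Station Beta.
10. dragon 2 crosses ← Station Alpha.
11. dragon 1, dragon 2, and dragon 4 cross → Station Beta.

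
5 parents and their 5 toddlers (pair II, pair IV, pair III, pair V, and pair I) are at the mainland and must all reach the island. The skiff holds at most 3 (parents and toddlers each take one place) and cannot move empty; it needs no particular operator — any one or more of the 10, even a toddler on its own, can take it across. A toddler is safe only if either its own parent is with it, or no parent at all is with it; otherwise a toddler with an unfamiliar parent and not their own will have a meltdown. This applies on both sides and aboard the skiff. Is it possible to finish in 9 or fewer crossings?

No

Counting alone: each trip to the island takes at most 3 across and each return brings at least 1 back, so after t trips out (and t−1 returns) at most 3t − (t−1) of the 10 are across; that first reaches 10 at t = 5, so at least 9 crossings are needed.
The safety rule pushes this higher. Following every safe sequence of crossings, the most of the 10 that can be at the island as the skiff arrives there on crossing 9 is 9 — never all 10.
So the move cannot be finished within 9 crossings. (The shortest complete plan takes 11:)
1. parent II and toddler II cross → the island.
2. parent II crosses ← the mainland.
3. toddler III, toddler IV, and toddler V cross → the island.
4. toddler II crosses ← the mainland.
5. parent III, parent IV, and parent V cross → the island.
6. parent IV and toddler IV cross ← the mainland.
7. parent I, parent II, and parent IV cross → the island.
8. toddler III crosses ← the mainland.
9. toddler II and toddler IV cross → the island.
10. toddler II crosses ← the mainland.
11. toddler I, toddler II, and toddler III cross → the island.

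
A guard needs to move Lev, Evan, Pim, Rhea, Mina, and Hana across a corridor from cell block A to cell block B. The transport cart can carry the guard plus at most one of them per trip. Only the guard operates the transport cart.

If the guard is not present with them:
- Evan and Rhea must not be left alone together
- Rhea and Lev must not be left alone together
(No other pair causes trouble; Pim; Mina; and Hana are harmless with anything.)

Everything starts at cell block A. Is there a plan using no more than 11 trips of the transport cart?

No

Counting alone: the guard can take at most 1 across per trip to cell block B, so moving all 6 needs at least 6 loaded trips out, with a return between consecutive ones — at least 11 crossings.
The safety rule pushes this higher. Following every safe sequence of crossings, the most of the 6 that can be at cell block B as the transport cart arrives there on crossing 11 is 5 — never all 6.
So the move cannot be finished within 11 crossings. (The shortest complete plan takes 13:)
1. Guard goes to cell block B with Rhea.  [cell block A: Evan, Hana, Lev, Mina, Pim | cell block B: Rhea]
2. Guard goes back to cell block A alone.  [cell block A: Evan, Hana, Lev, Mina, Pim | cell block B: Rhea]
3. Guard goes to cell block B with Lev.  [cell block A: Evan, Hana, Mina, Pim | cell block B: Lev, Rhea]
4. Guard goes back to cell block A with Rhea.  [cell block A: Evan, Hana, Mina, Pim, Rhea | cell block B: Lev]
5. Guard goes to cell block B with Evan.  [cell block A: Hana, Mina, Pim, Rhea | cell block B: Evan, Lev]
6. Guard goes back to cell block A alone.  [cell block A: Hana, Mina, Pim, Rhea | cell block B: Evan, Lev]
7. Guard goes to cell block B with Pim.  [cell block A: Hana, Mina, Rhea | cell block B: Evan, Lev, Pim]
8. Guard goes back to cell block A alone.  [cell block A: Hana, Mina, Rhea | cell block B: Evan, Lev, Pim]
9. Guard goes to cell block B with Mina.  [cell block A: Hana, Rhea | cell block B: Evan, Lev, Mina, Pim]
10. Guard goes back to cell block A alone.  [cell block A: Hana, Rhea | cell block B: Evan, Lev, Mina, Pim]
11. Guard goes to cell block B with Hana.  [cell block A: Rhea | cell block B: Evan, Hana, Lev, Mina, Pim]
12. Guard goes back to cell block A alone.  [cell block A: Rhea | cell block B: Evan, Hana, Lev, Mina, Pim]
13. Guard goes to cell block B with Rhea.  [cell block A: — | cell block B: Evan, Hana, Lev, Mina, Pim, Rhea]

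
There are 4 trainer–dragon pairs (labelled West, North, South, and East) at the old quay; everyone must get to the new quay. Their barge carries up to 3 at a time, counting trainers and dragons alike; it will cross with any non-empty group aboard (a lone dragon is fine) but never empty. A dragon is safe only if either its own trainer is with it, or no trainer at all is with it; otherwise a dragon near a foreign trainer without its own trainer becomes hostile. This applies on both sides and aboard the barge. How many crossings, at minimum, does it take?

Counting alone: each trip to the new quay takes at most 3 across and each return brings at least 1 back, so after t trips out (and t−1 returns) at most 3t − (t−1) of the 8 are across; that first reaches 8 at t = 4, so at least 7 crossings are needed.
The safety rule pushes this higher. Following every safe sequence of crossings, the most of the 8 that can be at the new quay as the barge arrives there on crossing 7 is 7 — never all 8.
So no plan with fewer than 9 crossings exists, and this one achieves 9:
1. dragon West and trainer West cross → the new quay.
2. trainer West crosses ← the old quay.
3. dragon North, trainer North, and trainer West cross → the new quay.
4. dragon West and trainer West cross ← the old quay.
5. trainer East, trainer South, and trainer West cross → the new quay.
6. dragon North crosses ← the old quay.
7. dragon North and dragon West cross → the new quay.
8. dragon West crosses ← the old quay.
9. dragon East, dragon South, and dragon West cross → the new quay.

9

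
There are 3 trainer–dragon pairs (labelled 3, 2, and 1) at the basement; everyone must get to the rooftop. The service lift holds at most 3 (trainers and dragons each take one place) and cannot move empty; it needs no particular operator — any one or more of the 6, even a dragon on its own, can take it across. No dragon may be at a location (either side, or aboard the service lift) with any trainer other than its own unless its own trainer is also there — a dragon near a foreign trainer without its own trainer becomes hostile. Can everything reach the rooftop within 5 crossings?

Yes — this plan uses 5 crossings (≤ 5):
1. dragon 3 and trainer 3 cross → the rooftop.
2. trainer 3 crosses ← the basement.
3. trainer 1, trainer 2, and trainer 3 cross → the rooftop.
4. dragon 3 crosses ← the basement.
5. dragon 1, dragon 2, and dragon 3 cross → the rooftop.

Yes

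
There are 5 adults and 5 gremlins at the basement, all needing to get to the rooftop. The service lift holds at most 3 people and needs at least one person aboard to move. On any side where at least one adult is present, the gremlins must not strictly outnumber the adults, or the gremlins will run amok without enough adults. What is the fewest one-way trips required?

11

Counting alone: each trip to the rooftop takes at most 3 across and each return brings at least 1 back, so after t trips out (and t−1 returns) at most 3t − (t−1) of the 10 are across; that first reaches 10 at t = 5, so at least 9 crossings are needed.
The safety rule pushes this higher. Following every safe sequence of crossings, the most of the 10 that can be at the rooftop as the service lift arrives there on crossing 9 is 9 — never all 10.
So no plan with fewer than 11 crossings exists, and this one achieves 11:
1. 2 gremlins → the rooftop.  (the basement: 5A 3G; the rooftop: 0A 2G)
2. 1 gremlin ← the basement.  (the basement: 5A 4G; the rooftop: 0A 1G)
3. 3 gremlins → the rooftop.  (the basement: 5A 1G; the rooftop: 0A 4G)
4. 1 gremlin ← the basement.  (the basement: 5A 2G; the rooftop: 0A 3G)
5. 3 adults → the rooftop.  (the basement: 2A 2G; the rooftop: 3A 3G)
6. 1 adult and 1 gremlin ← the basement.  (the basement: 3A 3G; the rooftop: 2A 2G)
7. 3 adults → the rooftop.  (the basement: 0A 3G; the rooftop: 5A 2G)
8. 1 gremlin ← the basement.  (the basement: 0A 4G; the rooftop: 5A 1G)
9. 2 gremlins → the rooftop.  (the basement: 0A 2G; the rooftop: 5A 3G)
10. 1 gremlin ← the basement.  (the basement: 0A 3G; the rooftop: 5A 2G)
11. 3 gremlins → the rooftop.  (the basement: 0A 0G; the rooftop: 5A 5G)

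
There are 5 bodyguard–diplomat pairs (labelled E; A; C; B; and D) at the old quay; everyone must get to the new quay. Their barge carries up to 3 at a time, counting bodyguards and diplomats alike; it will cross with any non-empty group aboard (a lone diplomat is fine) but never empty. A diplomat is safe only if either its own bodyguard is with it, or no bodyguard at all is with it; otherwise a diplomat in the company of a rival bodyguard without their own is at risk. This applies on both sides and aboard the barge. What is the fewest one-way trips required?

Counting alone: each trip to the new quay takes at most 3 across and each return brings at least 1 back, so after t trips out (and t−1 returns) at most 3t − (t−1) of the 10 are across; that first reaches 10 at t = 5, so at least 9 crossings are needed.
The safety rule pushes this higher. Following every safe sequence of crossings, the most of the 10 that can be at the new quay as the barge arrives there on crossing 9 is 9 — never all 10.
So no plan with fewer than 11 crossings exists, and this one achieves 11:
1. bodyguard E and diplomat E cross → the new quay.
2. bodyguard E crosses ← the old quay.
3. diplomat A, diplomat B, and diplomat C cross → the new quay.
4. diplomat E crosses ← the old quay.
5. bodyguard A, bodyguard B, and bodyguard C cross → the new quay.
6. bodyguard A and diplomat A cross ← the old quay.
7. bodyguard A, bodyguard D, and bodyguard E cross → the new quay.
8. diplomat C crosses ← the old quay.
9. diplomat A and diplomat E cross → the new quay.
10. diplomat E crosses ← the old quay.
11. diplomat C, diplomat D, and diplomat E cross → the new quay.

11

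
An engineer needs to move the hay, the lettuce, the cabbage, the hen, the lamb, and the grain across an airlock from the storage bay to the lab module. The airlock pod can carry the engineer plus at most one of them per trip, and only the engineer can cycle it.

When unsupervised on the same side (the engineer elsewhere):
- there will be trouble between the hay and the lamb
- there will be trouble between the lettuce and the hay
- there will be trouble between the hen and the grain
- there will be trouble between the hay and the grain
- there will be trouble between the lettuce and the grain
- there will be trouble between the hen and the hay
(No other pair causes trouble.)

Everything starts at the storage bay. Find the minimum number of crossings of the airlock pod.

impossible

Whatever the first load, the items left behind include a forbidden pair without the engineer. No opening move is safe, so no plan exists.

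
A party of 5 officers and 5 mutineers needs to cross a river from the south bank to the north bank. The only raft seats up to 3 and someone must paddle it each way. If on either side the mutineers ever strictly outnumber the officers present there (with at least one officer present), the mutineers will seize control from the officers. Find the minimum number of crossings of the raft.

Counting alone: each trip to the north bank takes at most 3 across and each return brings at least 1 back, so after t trips out (and t−1 returns) at most 3t − (t−1) of the 10 are across; that first reaches 10 at t = 5, so at least 9 crossings are needed.
The safety rule pushes this higher. Following every safe sequence of crossings, the most of the 10 that can be at the north bank as the raft arrives there on crossing 9 is 9 — never all 10.
So no plan with fewer than 11 crossings exists, and this one achieves 11:
1. 2 mutineers → the north bank.  (the south bank: 5O 3M; the north bank: 0O 2M)
2. 1 mutineer ← the south bank.  (the south bank: 5O 4M; the north bank: 0O 1M)
3. 3 mutineers → the north bank.  (the south bank: 5O 1M; the north bank: 0O 4M)
4. 1 mutineer ← the south bank.  (the south bank: 5O 2M; the north bank: 0O 3M)
5. 3 officers → the north bank.  (the south bank: 2O 2M; the north bank: 3O 3M)
6. 1 officer and 1 mutineer ← the south bank.  (the south bank: 3O 3M; the north bank: 2O 2M)
7. 3 officers → the north bank.  (the south bank: 0O 3M; the north bank: 5O 2M)
8. 1 mutineer ← the south bank.  (the south bank: 0O 4M; the north bank: 5O 1M)
9. 2 mutineers → the north bank.  (the south bank: 0O 2M; the north bank: 5O 3M)
10. 1 mutineer ← the south bank.  (the south bank: 0O 3M; the north bank: 5O 2M)
11. 3 mutineers → the north bank.  (the south bank: 0O 0M; the north bank: 5O 5M)

11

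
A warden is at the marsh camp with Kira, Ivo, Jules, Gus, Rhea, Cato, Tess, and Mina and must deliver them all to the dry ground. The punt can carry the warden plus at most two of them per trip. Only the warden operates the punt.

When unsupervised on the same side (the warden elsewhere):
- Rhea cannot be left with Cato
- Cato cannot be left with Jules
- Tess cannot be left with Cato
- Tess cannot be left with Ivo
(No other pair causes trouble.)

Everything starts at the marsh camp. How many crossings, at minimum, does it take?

9

Counting alone: the warden can take at most 2 across per trip to the dry ground, so moving all 8 needs at least 4 loaded trips out, with a return between consecutive ones — at least 7 crossings.
The safety rule pushes this higher. Following every safe sequence of crossings, the most of the 8 that can be at the dry ground as the punt arrives there on crossing 7 is 7 — never all 8.
So no plan with fewer than 9 crossings exists, and this one achieves 9:
1. Warden goes to the dry ground with Cato and Ivo.  [the marsh camp: Gus, Jules, Kira, Mina, Rhea, Tess | the dry ground: Cato, Ivo]
2. Warden goes back to the marsh camp alone.  [the marsh camp: Gus, Jules, Kira, Mina, Rhea, Tess | the dry ground: Cato, Ivo]
3. Warden goes to the dry ground with Kira.  [the marsh camp: Gus, Jules, Mina, Rhea, Tess | the dry ground: Cato, Ivo, Kira]
4. Warden goes back to the marsh camp alone.  [the marsh camp: Gus, Jules, Mina, Rhea, Tess | the dry ground: Cato, Ivo, Kira]
5. Warden goes to the dry ground with Gus and Mina.  [the marsh camp: Jules, Rhea, Tess | the dry ground: Cato, Gus, Ivo, Kira, Mina]
6. Warden goes back to the marsh camp alone.  [the marsh camp: Jules, Rhea, Tess | the dry ground: Cato, Gus, Ivo, Kira, Mina]
7. Warden goes to the dry ground with Jules and Rhea.  [the marsh camp: Tess | the dry ground: Cato, Gus, Ivo, Jules, Kira, Mina, Rhea]
8. Warden goes back to the marsh camp with Cato.  [the marsh camp: Cato, Tess | the dry ground: Gus, Ivo, Jules, Kira, Mina, Rhea]
9. Warden goes to the dry ground with Cato and Tess.  [the marsh camp: — | the dry ground: Cato, Gus, Ivo, Jules, Kira, Mina, Rhea, Tess]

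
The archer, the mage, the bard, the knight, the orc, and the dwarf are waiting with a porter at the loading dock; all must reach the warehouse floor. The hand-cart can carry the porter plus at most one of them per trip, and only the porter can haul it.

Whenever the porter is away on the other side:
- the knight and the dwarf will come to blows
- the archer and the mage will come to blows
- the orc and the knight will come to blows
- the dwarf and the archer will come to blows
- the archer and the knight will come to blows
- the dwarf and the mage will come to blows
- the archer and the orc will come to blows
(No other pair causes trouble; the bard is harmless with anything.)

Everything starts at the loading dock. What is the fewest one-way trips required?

Whatever the first load, the items left behind include a forbidden pair without the porter. No opening move is safe, so no plan exists.

impossible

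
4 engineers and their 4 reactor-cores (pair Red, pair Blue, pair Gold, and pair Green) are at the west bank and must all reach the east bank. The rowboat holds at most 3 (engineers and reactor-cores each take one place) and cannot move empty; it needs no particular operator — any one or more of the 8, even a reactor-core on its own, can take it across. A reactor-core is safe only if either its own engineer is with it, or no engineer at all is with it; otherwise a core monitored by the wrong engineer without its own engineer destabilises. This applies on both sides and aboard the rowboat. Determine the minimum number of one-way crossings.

Counting alone: each trip to the east bank takes at most 3 across and each return brings at least 1 back, so after t trips out (and t−1 returns) at most 3t − (t−1) of the 8 are across; that first reaches 8 at t = 4, so at least 7 crossings are needed.
The safety rule pushes this higher. Following every safe sequence of crossings, the most of the 8 that can be at the east bank as the rowboat arrives there on crossing 7 is 7 — never all 8.
So no plan with fewer than 9 crossings exists, and this one achieves 9:
1. engineer Red and reactor-core Red cross → the east bank.
2. engineer Red crosses ← the west bank.
3. engineer Blue, engineer Red, and reactor-core Blue cross → the east bank.
4. engineer Red and reactor-core Red cross ← the west bank.
5. engineer Gold, engineer Green, and engineer Red cross → the east bank.
6. reactor-core Blue crosses ← the west bank.
7. reactor-core Blue and reactor-core Red cross → the east bank.
8. reactor-core Red crosses ← the west bank.
9. reactor-core Gold, reactor-core Green, and reactor-core Red cross → the east bank.

9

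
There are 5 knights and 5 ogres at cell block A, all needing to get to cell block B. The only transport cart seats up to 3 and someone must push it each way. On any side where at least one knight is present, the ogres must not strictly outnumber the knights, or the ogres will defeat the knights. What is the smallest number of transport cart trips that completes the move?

Counting alone: each trip to cell block B takes at most 3 across and each return brings at least 1 back, so after t trips out (and t−1 returns) at most 3t − (t−1) of the 10 are across; that first reaches 10 at t = 5, so at least 9 crossings are needed.
The safety rule pushes this higher. Following every safe sequence of crossings, the most of the 10 that can be at cell block B as the transport cart arrives there on crossing 9 is 9 — never all 10.
So no plan with fewer than 11 crossings exists, and this one achieves 11:
1. 2 ogres → cell block B.  (cell block A: 5K 3O; cell block B: 0K 2O)
2. 1 ogre ← cell block A.  (cell block A: 5K 4O; cell block B: 0K 1O)
3. 3 ogres → cell block B.  (cell block A: 5K 1O; cell block B: 0K 4O)
4. 1 ogre ← cell block A.  (cell block A: 5K 2O; cell block B: 0K 3O)
5. 3 knights → cell block B.  (cell block A: 2K 2O; cell block B: 3K 3O)
6. 1 knight and 1 ogre ← cell block A.  (cell block A: 3K 3O; cell block B: 2K 2O)
7. 3 knights → cell block B.  (cell block A: 0K 3O; cell block B: 5K 2O)
8. 1 ogre ← cell block A.  (cell block A: 0K 4O; cell block B: 5K 1O)
9. 2 ogres → cell block B.  (cell block A: 0K 2O; cell block B: 5K 3O)
10. 1 ogre ← cell block A.  (cell block A: 0K 3O; cell block B: 5K 2O)
11. 3 ogres → cell block B.  (cell block A: 0K 0O; cell block B: 5K 5O)

11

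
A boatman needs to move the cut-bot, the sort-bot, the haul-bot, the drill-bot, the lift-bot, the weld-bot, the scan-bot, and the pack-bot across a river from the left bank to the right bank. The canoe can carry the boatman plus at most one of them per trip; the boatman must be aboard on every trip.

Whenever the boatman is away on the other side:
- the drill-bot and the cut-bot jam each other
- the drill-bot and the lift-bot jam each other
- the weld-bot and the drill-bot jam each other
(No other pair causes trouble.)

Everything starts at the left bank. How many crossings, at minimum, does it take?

impossible

Following every safe sequence of crossings from the start, the most of the 8 that can be at the right bank as the canoe arrives there on crossings 1, 3, 5, 7, 9, 11 is 1, 2, 3, 4, 5, 6 respectively; the best ever achieved is 6 of 8.
From crossing 13 on, no configuration arises that was not already reachable earlier: only 144 distinct safe configurations (who is on which side, and where the canoe is) can ever be reached, none of them has everyone across, and every continuation just revisits them. So no valid plan exists.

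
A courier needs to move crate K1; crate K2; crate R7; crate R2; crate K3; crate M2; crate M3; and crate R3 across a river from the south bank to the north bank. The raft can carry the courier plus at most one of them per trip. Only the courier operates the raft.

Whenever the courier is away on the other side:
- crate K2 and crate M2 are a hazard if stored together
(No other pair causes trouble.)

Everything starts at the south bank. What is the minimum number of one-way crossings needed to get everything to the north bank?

Counting alone: the courier can take at most 1 across per trip to the north bank, so moving all 8 needs at least 8 loaded trips out, with a return between consecutive ones — at least 15 crossings.
The plan below uses exactly 15 crossings, so it is optimal:
1. Courier goes to the north bank with crate K2.  [the south bank: crate K1, crate K3, crate M2, crate M3, crate R2, crate R3, crate R7 | the north bank: crate K2]
2. Courier goes back to the south bank alone.  [the south bank: crate K1, crate K3, crate M2, crate M3, crate R2, crate R3, crate R7 | the north bank: crate K2]
3. Courier goes to the north bank with crate K1.  [the south bank: crate K3, crate M2, crate M3, crate R2, crate R3, crate R7 | the north bank: crate K1, crate K2]
4. Courier goes back to the south bank alone.  [the south bank: crate K3, crate M2, crate M3, crate R2, crate R3, crate R7 | the north bank: crate K1, crate K2]
5. Courier goes to the north bank with crate R7.  [the south bank: crate K3, crate M2, crate M3, crate R2, crate R3 | the north bank: crate K1, crate K2, crate R7]
6. Courier goes back to the south bank alone.  [the south bank: crate K3, crate M2, crate M3, crate R2, crate R3 | the north bank: crate K1, crate K2, crate R7]
7. Courier goes to the north bank with crate R2.  [the south bank: crate K3, crate M2, crate M3, crate R3 | the north bank: crate K1, crate K2, crate R2, crate R7]
8. Courier goes back to the south bank alone.  [the south bank: crate K3, crate M2, crate M3, crate R3 | the north bank: crate K1, crate K2, crate R2, crate R7]
9. Courier goes to the north bank with crate K3.  [the south bank: crate M2, crate M3, crate R3 | the north bank: crate K1, crate K2, crate K3, crate R2, crate R7]
10. Courier goes back to the south bank alone.  [the south bank: crate M2, crate M3, crate R3 | the north bank: crate K1, crate K2, crate K3, crate R2, crate R7]
11. Courier goes to the north bank with crate M3.  [the south bank: crate M2, crate R3 | the north bank: crate K1, crate K2, crate K3, crate M3, crate R2, crate R7]
12. Courier goes back to the south bank alone.  [the south bank: crate M2, crate R3 | the north bank: crate K1, crate K2, crate K3, crate M3, crate R2, crate R7]
13. Courier goes to the north bank with crate R3.  [the south bank: crate M2 | the north bank: crate K1, crate K2, crate K3, crate M3, crate R2, crate R3, crate R7]
14. Courier goes back to the south bank alone.  [the south bank: crate M2 | the north bank: crate K1, crate K2, crate K3, crate M3, crate R2, crate R3, crate R7]
15. Courier goes to the north bank with crate M2.  [the south bank: — | the north bank: crate K1, crate K2, crate K3, crate M2, crate M3, crate R2, crate R3, crate R7]

15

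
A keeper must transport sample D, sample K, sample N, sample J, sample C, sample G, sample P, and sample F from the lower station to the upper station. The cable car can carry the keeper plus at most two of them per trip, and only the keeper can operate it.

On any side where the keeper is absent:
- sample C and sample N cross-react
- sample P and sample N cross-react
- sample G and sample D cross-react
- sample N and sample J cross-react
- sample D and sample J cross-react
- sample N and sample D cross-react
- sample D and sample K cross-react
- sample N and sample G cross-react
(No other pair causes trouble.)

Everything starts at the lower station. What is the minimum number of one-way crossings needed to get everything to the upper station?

13

Counting alone: the keeper can take at most 2 across per trip to the upper station, so moving all 8 needs at least 4 loaded trips out, with a return between consecutive ones — at least 7 crossings.
The safety rule pushes this higher. Following every safe sequence of crossings, the most of the 8 that can be at the upper station as the cable car arrives there on crossings 7, 9, 11 is 5, 6, 7 respectively — never all 8.
So no plan with fewer than 13 crossings exists, and this one achieves 13:
1. Keeper goes to the upper station with sample D and sample N.
2. Keeper goes back to the lower station with sample D.
3. Keeper goes to the upper station with sample D and sample K.
4. Keeper goes back to the lower station with sample D.
5. Keeper goes to the upper station with sample D and sample F.
6. Keeper goes back to the lower station with sample D.
7. Keeper goes to the upper station with sample G and sample J.
8. Keeper goes back to the lower station with sample N.
9. Keeper goes to the upper station with sample C and sample N.
10. Keeper goes back to the lower station with sample N.
11. Keeper goes to the upper station with sample D and sample P.
12. Keeper goes back to the lower station with sample D.
13. Keeper goes to the upper station with sample D and sample N.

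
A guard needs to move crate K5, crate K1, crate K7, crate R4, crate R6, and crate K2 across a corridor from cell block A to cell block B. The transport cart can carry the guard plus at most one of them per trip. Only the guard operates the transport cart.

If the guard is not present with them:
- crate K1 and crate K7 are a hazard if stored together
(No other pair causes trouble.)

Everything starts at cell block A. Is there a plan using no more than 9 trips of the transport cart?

No

Counting alone: the guard can take at most 1 across per trip to cell block B, so moving all 6 needs at least 6 loaded trips out, with a return between consecutive ones — at least 11 crossings.
Since 9 < 11, 9 crossings cannot be enough. (The shortest complete plan in fact takes 11:)
1. Guard goes to cell block B with crate K1.  [cell block A: crate K2, crate K5, crate K7, crate R4, crate R6 | cell block B: crate K1]
2. Guard goes back to cell block A alone.  [cell block A: crate K2, crate K5, crate K7, crate R4, crate R6 | cell block B: crate K1]
3. Guard goes to cell block B with crate K5.  [cell block A: crate K2, crate K7, crate R4, crate R6 | cell block B: crate K1, crate K5]
4. Guard goes back to cell block A alone.  [cell block A: crate K2, crate K7, crate R4, crate R6 | cell block B: crate K1, crate K5]
5. Guard goes to cell block B with crate R4.  [cell block A: crate K2, crate K7, crate R6 | cell block B: crate K1, crate K5, crate R4]
6. Guard goes back to cell block A alone.  [cell block A: crate K2, crate K7, crate R6 | cell block B: crate K1, crate K5, crate R4]
7. Guard goes to cell block B with crate R6.  [cell block A: crate K2, crate K7 | cell block B: crate K1, crate K5, crate R4, crate R6]
8. Guard goes back to cell block A alone.  [cell block A: crate K2, crate K7 | cell block B: crate K1, crate K5, crate R4, crate R6]
9. Guard goes to cell block B with crate K2.  [cell block A: crate K7 | cell block B: crate K1, crate K2, crate K5, crate R4, crate R6]
10. Guard goes back to cell block A alone.  [cell block A: crate K7 | cell block B: crate K1, crate K2, crate K5, crate R4, crate R6]
11. Guard goes to cell block B with crate K7.  [cell block A: — | cell block B: crate K1, crate K2, crate K5, crate K7, crate R4, crate R6]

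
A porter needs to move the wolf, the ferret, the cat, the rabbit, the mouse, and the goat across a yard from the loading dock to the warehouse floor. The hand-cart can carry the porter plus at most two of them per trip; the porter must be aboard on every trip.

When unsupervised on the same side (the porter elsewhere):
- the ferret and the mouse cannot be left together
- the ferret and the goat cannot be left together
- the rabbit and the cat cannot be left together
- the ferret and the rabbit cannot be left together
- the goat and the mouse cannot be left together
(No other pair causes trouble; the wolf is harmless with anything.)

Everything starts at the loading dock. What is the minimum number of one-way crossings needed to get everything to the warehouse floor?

impossible

Whatever the first load, the items left behind include a forbidden pair without the porter. No opening move is safe, so no plan exists.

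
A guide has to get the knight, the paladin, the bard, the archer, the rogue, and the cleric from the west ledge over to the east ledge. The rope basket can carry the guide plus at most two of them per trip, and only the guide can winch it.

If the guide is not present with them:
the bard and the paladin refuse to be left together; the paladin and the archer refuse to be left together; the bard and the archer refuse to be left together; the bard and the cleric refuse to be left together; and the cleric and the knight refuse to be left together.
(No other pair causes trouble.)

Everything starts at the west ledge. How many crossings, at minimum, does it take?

impossible

Whatever the first load, the items left behind include a forbidden pair without the guide. No opening move is safe, so no plan exists.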